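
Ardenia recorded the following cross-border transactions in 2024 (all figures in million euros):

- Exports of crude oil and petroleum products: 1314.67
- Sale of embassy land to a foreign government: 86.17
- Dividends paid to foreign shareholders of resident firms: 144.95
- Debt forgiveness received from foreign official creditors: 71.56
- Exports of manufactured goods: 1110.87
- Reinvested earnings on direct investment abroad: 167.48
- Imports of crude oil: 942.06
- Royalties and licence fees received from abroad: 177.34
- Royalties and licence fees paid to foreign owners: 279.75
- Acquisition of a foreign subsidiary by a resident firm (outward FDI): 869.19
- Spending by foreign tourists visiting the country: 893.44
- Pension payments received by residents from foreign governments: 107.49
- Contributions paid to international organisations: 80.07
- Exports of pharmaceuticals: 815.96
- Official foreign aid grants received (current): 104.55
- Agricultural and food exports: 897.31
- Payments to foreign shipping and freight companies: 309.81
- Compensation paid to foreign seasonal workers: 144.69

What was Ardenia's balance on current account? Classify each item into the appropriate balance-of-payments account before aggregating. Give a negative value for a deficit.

3687.78

Goods: -942.06 + 1314.67 + 897.31 + 1110.87 + 815.96 = 3196.75
Services: -309.81 + 893.44 + 177.34 - 279.75 = 481.22
Primary income: -144.95 - 144.69 + 167.48 = -122.16
Secondary income: -80.07 + 104.55 + 107.49 = 131.97
Current account = 3196.75 + 481.22 + (-122.16) + 131.97 = 3687.78
(Excluded from the current account — capital account: sale of embassy land to a foreign government 86.17, debt forgiveness received from foreign official creditors 71.56; financial account: acquisition of a foreign subsidiary by a resident firm (outward FDI) 869.19.)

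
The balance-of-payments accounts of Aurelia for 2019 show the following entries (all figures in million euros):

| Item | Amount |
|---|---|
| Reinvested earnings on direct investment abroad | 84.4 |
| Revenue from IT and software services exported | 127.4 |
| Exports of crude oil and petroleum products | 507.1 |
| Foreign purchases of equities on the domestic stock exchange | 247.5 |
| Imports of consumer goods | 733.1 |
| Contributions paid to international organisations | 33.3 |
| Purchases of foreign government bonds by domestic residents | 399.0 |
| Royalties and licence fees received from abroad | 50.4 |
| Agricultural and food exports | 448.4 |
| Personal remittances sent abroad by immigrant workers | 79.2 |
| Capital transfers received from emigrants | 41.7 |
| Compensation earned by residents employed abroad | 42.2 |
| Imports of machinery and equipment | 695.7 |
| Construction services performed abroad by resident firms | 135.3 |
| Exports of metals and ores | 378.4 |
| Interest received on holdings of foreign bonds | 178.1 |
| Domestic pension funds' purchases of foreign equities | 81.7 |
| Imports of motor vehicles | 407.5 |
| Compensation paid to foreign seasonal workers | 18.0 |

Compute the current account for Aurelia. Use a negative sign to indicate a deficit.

Goods: -733.1 + 378.4 + 448.4 - 407.5 - 695.7 + 507.1 = -502.4
Services: 135.3 + 127.4 + 50.4 = 313.1
Primary income: 84.4 + 178.1 + 42.2 - 18.0 = 286.7
Secondary income: -33.3 - 79.2 = -112.5
Current account = (-502.4) + 313.1 + 286.7 + (-112.5) = -15.1
(Excluded from the current account — financial account: foreign purchases of equities on the domestic stock exchange 247.5, purchases of foreign government bonds by domestic residents 399.0, domestic pension funds' purchases of foreign equities 81.7; capital account: capital transfers received from emigrants 41.7.)

-15.1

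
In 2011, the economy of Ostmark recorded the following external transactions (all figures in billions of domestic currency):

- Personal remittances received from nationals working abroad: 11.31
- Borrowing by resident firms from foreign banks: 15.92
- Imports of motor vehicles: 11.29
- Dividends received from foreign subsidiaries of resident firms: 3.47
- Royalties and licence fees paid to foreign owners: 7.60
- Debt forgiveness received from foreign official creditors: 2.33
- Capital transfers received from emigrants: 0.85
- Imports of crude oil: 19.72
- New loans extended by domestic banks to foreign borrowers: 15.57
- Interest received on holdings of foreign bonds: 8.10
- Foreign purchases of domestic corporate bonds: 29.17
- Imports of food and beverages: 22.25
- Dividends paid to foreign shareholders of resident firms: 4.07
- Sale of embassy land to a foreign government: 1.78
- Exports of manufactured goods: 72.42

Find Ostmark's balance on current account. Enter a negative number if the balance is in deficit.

Goods: -11.29 - 19.72 - 22.25 + 72.42 = 19.16
Services: -7.60
Primary income: -4.07 + 3.47 + 8.10 = 7.50
Secondary income: 11.31
Current account = 19.16 + (-7.60) + 7.50 + 11.31 = 30.37
(Excluded from the current account — financial account: borrowing by resident firms from foreign banks 15.92, new loans extended by domestic banks to foreign borrowers 15.57, foreign purchases of domestic corporate bonds 29.17; capital account: debt forgiveness received from foreign official creditors 2.33, capital transfers received from emigrants 0.85, sale of embassy land to a foreign government 1.78.)

30.37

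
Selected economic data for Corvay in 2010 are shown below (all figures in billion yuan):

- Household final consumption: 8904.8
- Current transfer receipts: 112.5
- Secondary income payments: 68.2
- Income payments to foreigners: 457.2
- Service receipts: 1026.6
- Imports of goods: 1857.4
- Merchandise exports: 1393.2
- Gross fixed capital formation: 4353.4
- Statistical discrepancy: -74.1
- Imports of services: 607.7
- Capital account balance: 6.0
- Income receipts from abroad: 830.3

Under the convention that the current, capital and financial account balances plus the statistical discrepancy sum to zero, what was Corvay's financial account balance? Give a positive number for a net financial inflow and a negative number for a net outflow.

Goods balance = 1393.2 - 1857.4 = -464.2
Services balance = 1026.6 - 607.7 = 418.9
Trade balance (goods + services) = -464.2 + 418.9 = -45.3
Net primary income = 830.3 - 457.2 = 373.1
Net secondary income = 112.5 - 68.2 = 44.3
Current account = -45.3 + 373.1 + 44.3 = 372.1
Financial account = -(372.1 + 6.0 + (-74.1)) = -304.0

-304.0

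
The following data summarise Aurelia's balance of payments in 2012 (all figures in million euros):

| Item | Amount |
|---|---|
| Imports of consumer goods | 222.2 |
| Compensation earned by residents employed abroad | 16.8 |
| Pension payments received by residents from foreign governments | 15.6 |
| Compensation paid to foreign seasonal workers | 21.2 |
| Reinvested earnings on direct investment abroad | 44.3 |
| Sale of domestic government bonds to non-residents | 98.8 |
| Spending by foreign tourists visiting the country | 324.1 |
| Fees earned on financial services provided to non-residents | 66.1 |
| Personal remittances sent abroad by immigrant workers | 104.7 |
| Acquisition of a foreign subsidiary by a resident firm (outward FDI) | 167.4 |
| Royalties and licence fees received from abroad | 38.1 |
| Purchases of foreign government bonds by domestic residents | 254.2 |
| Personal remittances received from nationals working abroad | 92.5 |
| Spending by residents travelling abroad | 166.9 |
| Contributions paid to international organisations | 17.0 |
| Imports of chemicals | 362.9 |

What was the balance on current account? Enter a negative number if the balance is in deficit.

Goods: -362.9 - 222.2 = -585.1
Services: 38.1 - 166.9 + 66.1 + 324.1 = 261.4
Primary income: -21.2 + 44.3 + 16.8 = 39.9
Secondary income: 92.5 - 17.0 + 15.6 - 104.7 = -13.6
Current account = (-585.1) + 261.4 + 39.9 + (-13.6) = -297.4
(Excluded from the current account — financial account: sale of domestic government bonds to non-residents 98.8, acquisition of a foreign subsidiary by a resident firm (outward FDI) 167.4, purchases of foreign government bonds by domestic residents 254.2.)

-297.4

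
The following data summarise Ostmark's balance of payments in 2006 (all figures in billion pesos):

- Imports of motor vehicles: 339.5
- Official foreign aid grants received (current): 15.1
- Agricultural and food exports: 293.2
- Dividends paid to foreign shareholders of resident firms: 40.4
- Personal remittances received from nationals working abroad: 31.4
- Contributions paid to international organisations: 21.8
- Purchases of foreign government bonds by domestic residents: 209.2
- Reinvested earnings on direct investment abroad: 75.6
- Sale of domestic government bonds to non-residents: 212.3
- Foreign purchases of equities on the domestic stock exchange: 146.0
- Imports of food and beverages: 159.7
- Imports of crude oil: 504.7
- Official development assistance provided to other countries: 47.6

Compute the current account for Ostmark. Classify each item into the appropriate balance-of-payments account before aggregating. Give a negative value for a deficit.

Goods: -504.7 - 159.7 - 339.5 + 293.2 = -710.7
Primary income: -40.4 + 75.6 = 35.2
Secondary income: -21.8 - 47.6 + 15.1 + 31.4 = -22.9
Current account = (-710.7) + 35.2 + (-22.9) = -698.4
(Excluded from the current account — financial account: purchases of foreign government bonds by domestic residents 209.2, sale of domestic government bonds to non-residents 212.3, foreign purchases of equities on the domestic stock exchange 146.0.)

-698.4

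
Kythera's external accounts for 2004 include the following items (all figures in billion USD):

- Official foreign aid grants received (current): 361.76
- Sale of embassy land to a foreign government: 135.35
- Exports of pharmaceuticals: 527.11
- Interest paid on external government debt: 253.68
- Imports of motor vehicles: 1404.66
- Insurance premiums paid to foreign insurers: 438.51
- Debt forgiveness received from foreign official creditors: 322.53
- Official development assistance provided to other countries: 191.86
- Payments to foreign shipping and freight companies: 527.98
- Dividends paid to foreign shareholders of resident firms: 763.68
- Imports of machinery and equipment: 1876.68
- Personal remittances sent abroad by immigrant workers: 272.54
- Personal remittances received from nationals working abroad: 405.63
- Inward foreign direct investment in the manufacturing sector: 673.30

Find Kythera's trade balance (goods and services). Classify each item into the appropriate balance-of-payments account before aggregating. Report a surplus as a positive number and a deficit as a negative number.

Goods: -1404.66 - 1876.68 + 527.11 = -2754.23
Services: -527.98 - 438.51 = -966.49
Trade balance = -2754.23 + (-966.49) = -3720.72
(Excluded from the trade balance — secondary income: official foreign aid grants received (current) 361.76, official development assistance provided to other countries 191.86, personal remittances sent abroad by immigrant workers 272.54, personal remittances received from nationals working abroad 405.63; capital account: sale of embassy land to a foreign government 135.35, debt forgiveness received from foreign official creditors 322.53; primary income: interest paid on external government debt 253.68, dividends paid to foreign shareholders of resident firms 763.68; financial account: inward foreign direct investment in the manufacturing sector 673.30.)

-3720.72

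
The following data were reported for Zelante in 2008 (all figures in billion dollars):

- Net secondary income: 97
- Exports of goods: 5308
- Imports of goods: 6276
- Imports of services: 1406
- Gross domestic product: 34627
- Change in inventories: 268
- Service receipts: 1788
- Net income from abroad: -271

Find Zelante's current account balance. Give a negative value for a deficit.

-760

Goods balance = 5308 - 6276 = -968
Services balance = 1788 - 1406 = 382
Trade balance (goods + services) = -968 + 382 = -586
Net primary income = -271
Net secondary income = 97
Current account = -586 + (-271) + 97 = -760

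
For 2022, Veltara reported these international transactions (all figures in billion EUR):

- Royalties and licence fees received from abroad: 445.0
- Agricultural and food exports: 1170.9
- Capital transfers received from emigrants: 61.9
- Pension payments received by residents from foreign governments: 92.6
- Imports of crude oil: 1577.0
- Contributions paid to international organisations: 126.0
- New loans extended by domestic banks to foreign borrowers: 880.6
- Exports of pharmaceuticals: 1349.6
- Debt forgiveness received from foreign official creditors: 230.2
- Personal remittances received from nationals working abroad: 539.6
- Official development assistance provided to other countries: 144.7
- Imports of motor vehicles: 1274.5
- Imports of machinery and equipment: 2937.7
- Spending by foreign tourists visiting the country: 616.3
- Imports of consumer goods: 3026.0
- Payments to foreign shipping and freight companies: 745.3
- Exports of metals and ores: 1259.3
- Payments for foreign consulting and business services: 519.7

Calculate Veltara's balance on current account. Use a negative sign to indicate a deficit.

-4877.6

Goods: -1577.0 + 1259.3 - 2937.7 + 1349.6 + 1170.9 - 1274.5 - 3026.0 = -5035.4
Services: 616.3 - 519.7 + 445.0 - 745.3 = -203.7
Secondary income: 92.6 - 126.0 + 539.6 - 144.7 = 361.5
Current account = (-5035.4) + (-203.7) + 361.5 = -4877.6
(Excluded from the current account — capital account: capital transfers received from emigrants 61.9, debt forgiveness received from foreign official creditors 230.2; financial account: new loans extended by domestic banks to foreign borrowers 880.6.)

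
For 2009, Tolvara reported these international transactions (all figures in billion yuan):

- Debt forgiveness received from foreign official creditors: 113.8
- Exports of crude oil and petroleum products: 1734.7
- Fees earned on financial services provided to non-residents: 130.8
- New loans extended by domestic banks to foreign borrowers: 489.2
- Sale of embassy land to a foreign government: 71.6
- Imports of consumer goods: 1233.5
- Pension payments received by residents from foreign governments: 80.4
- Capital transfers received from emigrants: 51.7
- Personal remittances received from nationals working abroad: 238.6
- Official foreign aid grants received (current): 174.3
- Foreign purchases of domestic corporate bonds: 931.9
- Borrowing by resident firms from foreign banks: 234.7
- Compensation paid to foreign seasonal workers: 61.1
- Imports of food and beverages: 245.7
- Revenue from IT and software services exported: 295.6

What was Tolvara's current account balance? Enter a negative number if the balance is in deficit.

1114.1

Goods: 1734.7 - 245.7 - 1233.5 = 255.5
Services: 130.8 + 295.6 = 426.4
Primary income: -61.1
Secondary income: 238.6 + 174.3 + 80.4 = 493.3
Current account = 255.5 + 426.4 + (-61.1) + 493.3 = 1114.1
(Excluded from the current account — capital account: debt forgiveness received from foreign official creditors 113.8, sale of embassy land to a foreign government 71.6, capital transfers received from emigrants 51.7; financial account: new loans extended by domestic banks to foreign borrowers 489.2, foreign purchases of domestic corporate bonds 931.9, borrowing by resident firms from foreign banks 234.7.)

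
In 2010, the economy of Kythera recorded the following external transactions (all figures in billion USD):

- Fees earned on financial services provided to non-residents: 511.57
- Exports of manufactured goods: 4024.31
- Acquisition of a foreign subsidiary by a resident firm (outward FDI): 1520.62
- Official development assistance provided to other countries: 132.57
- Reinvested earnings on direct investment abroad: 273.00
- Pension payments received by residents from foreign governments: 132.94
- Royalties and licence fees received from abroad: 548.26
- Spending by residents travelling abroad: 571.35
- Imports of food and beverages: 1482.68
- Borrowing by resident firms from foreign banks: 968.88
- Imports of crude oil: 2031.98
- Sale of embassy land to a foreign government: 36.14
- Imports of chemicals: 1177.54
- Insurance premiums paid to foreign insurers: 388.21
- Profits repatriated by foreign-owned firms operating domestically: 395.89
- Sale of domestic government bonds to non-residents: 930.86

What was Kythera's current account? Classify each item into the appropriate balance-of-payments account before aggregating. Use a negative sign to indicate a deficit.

Goods: -1177.54 - 1482.68 + 4024.31 - 2031.98 = -667.89
Services: -571.35 - 388.21 + 548.26 + 511.57 = 100.27
Primary income: -395.89 + 273.00 = -122.89
Secondary income: -132.57 + 132.94 = 0.37
Current account = (-667.89) + 100.27 + (-122.89) + 0.37 = -690.14
(Excluded from the current account — financial account: acquisition of a foreign subsidiary by a resident firm (outward FDI) 1520.62, borrowing by resident firms from foreign banks 968.88, sale of domestic government bonds to non-residents 930.86; capital account: sale of embassy land to a foreign government 36.14.)

-690.14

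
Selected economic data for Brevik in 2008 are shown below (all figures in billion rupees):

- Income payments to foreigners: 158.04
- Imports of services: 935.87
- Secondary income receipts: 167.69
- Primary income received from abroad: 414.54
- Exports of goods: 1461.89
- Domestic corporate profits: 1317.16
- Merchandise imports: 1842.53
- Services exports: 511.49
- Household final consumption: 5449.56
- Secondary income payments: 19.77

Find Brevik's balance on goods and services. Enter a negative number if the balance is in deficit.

Goods balance = 1461.89 - 1842.53 = -380.64
Services balance = 511.49 - 935.87 = -424.38
Trade balance (goods + services) = -380.64 + (-424.38) = -805.02

-805.02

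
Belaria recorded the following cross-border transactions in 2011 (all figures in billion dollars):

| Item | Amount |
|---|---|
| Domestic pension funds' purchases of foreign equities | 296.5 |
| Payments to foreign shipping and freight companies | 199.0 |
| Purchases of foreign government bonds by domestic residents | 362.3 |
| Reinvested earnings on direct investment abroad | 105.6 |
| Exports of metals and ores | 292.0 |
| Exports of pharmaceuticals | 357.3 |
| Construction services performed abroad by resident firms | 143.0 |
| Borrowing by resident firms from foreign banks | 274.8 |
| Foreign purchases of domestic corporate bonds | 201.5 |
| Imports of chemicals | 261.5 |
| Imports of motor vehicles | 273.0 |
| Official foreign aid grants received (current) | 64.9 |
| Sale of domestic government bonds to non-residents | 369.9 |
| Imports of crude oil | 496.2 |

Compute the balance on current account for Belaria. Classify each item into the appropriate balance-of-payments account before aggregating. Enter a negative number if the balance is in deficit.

Goods: -261.5 + 292.0 - 496.2 + 357.3 - 273.0 = -381.4
Services: 143.0 - 199.0 = -56.0
Primary income: 105.6
Secondary income: 64.9
Current account = (-381.4) + (-56.0) + 105.6 + 64.9 = -266.9
(Excluded from the current account — financial account: domestic pension funds' purchases of foreign equities 296.5, purchases of foreign government bonds by domestic residents 362.3, borrowing by resident firms from foreign banks 274.8, foreign purchases of domestic corporate bonds 201.5, sale of domestic government bonds to non-residents 369.9.)

-266.9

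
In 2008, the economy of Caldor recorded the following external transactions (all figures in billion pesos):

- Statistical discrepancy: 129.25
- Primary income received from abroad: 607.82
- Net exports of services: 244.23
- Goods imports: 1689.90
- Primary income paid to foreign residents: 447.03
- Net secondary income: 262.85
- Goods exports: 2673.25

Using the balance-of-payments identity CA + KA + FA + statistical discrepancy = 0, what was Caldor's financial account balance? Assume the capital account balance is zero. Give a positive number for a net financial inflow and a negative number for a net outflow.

-1780.47

Goods balance = 2673.25 - 1689.90 = 983.35
Services balance = 244.23
Trade balance (goods + services) = 983.35 + 244.23 = 1227.58
Net primary income = 607.82 - 447.03 = 160.79
Net secondary income = 262.85
Current account = 1227.58 + 160.79 + 262.85 = 1651.22
Financial account = -(1651.22 + 129.25) = -1780.47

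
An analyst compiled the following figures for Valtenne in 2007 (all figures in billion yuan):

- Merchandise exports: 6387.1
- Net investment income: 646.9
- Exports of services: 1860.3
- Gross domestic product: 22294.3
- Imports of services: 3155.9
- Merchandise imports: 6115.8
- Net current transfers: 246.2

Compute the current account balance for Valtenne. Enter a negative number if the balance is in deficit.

-131.2

Goods balance = 6387.1 - 6115.8 = 271.3
Services balance = 1860.3 - 3155.9 = -1295.6
Trade balance (goods + services) = 271.3 + (-1295.6) = -1024.3
Net primary income = 646.9
Net secondary income = 246.2
Current account = -1024.3 + 646.9 + 246.2 = -131.2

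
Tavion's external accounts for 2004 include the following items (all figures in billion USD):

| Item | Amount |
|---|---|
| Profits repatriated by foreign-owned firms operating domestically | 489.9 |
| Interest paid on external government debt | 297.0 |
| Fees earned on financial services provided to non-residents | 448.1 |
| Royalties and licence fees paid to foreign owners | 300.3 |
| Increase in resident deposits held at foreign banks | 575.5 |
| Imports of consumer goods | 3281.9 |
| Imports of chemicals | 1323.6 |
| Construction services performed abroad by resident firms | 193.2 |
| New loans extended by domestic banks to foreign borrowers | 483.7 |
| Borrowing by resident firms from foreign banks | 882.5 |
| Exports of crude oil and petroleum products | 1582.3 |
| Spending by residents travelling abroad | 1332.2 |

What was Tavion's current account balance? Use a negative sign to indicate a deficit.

-4801.3

Goods: -3281.9 - 1323.6 + 1582.3 = -3023.2
Services: 193.2 - 1332.2 - 300.3 + 448.1 = -991.2
Primary income: -489.9 - 297.0 = -786.9
Current account = (-3023.2) + (-991.2) + (-786.9) = -4801.3
(Excluded from the current account — financial account: increase in resident deposits held at foreign banks 575.5, new loans extended by domestic banks to foreign borrowers 483.7, borrowing by resident firms from foreign banks 882.5.)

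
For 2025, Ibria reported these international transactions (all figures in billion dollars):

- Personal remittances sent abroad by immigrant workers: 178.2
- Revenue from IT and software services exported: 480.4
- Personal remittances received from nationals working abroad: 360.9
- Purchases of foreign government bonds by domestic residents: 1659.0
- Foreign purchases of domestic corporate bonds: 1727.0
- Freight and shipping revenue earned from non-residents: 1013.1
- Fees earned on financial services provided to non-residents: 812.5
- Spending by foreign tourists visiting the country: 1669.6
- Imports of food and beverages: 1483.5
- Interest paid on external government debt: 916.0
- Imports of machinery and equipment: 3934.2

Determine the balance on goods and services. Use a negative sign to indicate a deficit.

-1442.1

Goods: -3934.2 - 1483.5 = -5417.7
Services: 480.4 + 1669.6 + 812.5 + 1013.1 = 3975.6
Trade balance = -5417.7 + 3975.6 = -1442.1
(Excluded from the trade balance — secondary income: personal remittances sent abroad by immigrant workers 178.2, personal remittances received from nationals working abroad 360.9; financial account: purchases of foreign government bonds by domestic residents 1659.0, foreign purchases of domestic corporate bonds 1727.0; primary income: interest paid on external government debt 916.0.)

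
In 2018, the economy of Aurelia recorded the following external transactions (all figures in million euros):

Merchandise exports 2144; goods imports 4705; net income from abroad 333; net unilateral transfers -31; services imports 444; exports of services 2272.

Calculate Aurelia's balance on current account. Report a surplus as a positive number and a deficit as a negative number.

-431

Goods balance = 2144 - 4705 = -2561
Services balance = 2272 - 444 = 1828
Trade balance (goods + services) = -2561 + 1828 = -733
Net primary income = 333
Net secondary income = -31
Current account = -733 + 333 + (-31) = -431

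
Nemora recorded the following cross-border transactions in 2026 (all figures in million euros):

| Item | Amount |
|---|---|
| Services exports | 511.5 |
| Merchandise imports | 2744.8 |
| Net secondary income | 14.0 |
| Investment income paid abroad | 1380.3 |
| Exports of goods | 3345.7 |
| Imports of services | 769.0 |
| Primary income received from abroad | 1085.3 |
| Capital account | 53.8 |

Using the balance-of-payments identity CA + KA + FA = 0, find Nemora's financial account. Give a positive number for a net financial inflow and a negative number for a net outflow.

Goods balance = 3345.7 - 2744.8 = 600.9
Services balance = 511.5 - 769.0 = -257.5
Trade balance (goods + services) = 600.9 + (-257.5) = 343.4
Net primary income = 1085.3 - 1380.3 = -295.0
Net secondary income = 14.0
Current account = 343.4 + (-295.0) + 14.0 = 62.4
Financial account = -(62.4 + 53.8) = -116.2

-116.2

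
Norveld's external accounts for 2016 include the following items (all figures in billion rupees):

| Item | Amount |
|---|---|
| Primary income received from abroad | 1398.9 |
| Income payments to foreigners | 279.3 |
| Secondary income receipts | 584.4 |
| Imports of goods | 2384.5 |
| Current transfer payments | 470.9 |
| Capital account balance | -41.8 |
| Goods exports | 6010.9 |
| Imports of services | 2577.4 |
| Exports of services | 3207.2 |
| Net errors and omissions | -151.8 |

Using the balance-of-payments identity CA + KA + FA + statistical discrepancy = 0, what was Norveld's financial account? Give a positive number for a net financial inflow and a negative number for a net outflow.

-5295.7

Goods balance = 6010.9 - 2384.5 = 3626.4
Services balance = 3207.2 - 2577.4 = 629.8
Trade balance (goods + services) = 3626.4 + 629.8 = 4256.2
Net primary income = 1398.9 - 279.3 = 1119.6
Net secondary income = 584.4 - 470.9 = 113.5
Current account = 4256.2 + 1119.6 + 113.5 = 5489.3
Financial account = -(5489.3 + (-41.8) + (-151.8)) = -5295.7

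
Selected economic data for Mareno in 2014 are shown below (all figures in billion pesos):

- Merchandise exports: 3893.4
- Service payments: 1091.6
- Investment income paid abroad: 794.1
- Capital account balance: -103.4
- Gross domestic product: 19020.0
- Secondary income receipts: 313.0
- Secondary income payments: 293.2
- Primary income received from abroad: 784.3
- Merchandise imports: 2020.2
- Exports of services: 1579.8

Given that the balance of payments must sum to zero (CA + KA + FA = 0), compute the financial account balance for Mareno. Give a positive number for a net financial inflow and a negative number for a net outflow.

-2268.0

Goods balance = 3893.4 - 2020.2 = 1873.2
Services balance = 1579.8 - 1091.6 = 488.2
Trade balance (goods + services) = 1873.2 + 488.2 = 2361.4
Net primary income = 784.3 - 794.1 = -9.8
Net secondary income = 313.0 - 293.2 = 19.8
Current account = 2361.4 + (-9.8) + 19.8 = 2371.4
Financial account = -(2371.4 + (-103.4)) = -2268.0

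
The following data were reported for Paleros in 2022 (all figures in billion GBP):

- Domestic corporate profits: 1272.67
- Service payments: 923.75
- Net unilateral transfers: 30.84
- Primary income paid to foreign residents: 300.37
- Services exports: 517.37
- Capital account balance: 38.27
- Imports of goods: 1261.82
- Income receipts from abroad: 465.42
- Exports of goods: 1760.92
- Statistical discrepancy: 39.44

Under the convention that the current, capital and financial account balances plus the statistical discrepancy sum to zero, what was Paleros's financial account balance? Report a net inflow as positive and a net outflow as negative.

-366.32

Goods balance = 1760.92 - 1261.82 = 499.10
Services balance = 517.37 - 923.75 = -406.38
Trade balance (goods + services) = 499.10 + (-406.38) = 92.72
Net primary income = 465.42 - 300.37 = 165.05
Net secondary income = 30.84
Current account = 92.72 + 165.05 + 30.84 = 288.61
Financial account = -(288.61 + 38.27 + 39.44) = -366.32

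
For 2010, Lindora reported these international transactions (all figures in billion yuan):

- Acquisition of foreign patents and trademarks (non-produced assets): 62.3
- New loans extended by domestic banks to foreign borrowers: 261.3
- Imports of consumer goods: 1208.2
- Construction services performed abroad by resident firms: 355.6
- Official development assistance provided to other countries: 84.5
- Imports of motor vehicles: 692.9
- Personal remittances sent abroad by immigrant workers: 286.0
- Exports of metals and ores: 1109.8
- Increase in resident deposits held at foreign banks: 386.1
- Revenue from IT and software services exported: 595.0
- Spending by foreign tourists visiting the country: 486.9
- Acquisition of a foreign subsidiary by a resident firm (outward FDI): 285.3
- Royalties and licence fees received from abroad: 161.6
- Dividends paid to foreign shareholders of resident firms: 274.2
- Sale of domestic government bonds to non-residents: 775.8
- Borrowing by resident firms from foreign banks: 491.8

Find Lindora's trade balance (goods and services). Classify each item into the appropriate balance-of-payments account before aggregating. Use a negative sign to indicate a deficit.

Goods: -1208.2 + 1109.8 - 692.9 = -791.3
Services: 486.9 + 161.6 + 355.6 + 595.0 = 1599.1
Trade balance = -791.3 + 1599.1 = 807.8
(Excluded from the trade balance — capital account: acquisition of foreign patents and trademarks (non-produced assets) 62.3; financial account: new loans extended by domestic banks to foreign borrowers 261.3, increase in resident deposits held at foreign banks 386.1, acquisition of a foreign subsidiary by a resident firm (outward FDI) 285.3, sale of domestic government bonds to non-residents 775.8, borrowing by resident firms from foreign banks 491.8; secondary income: official development assistance provided to other countries 84.5, personal remittances sent abroad by immigrant workers 286.0; primary income: dividends paid to foreign shareholders of resident firms 274.2.)

807.8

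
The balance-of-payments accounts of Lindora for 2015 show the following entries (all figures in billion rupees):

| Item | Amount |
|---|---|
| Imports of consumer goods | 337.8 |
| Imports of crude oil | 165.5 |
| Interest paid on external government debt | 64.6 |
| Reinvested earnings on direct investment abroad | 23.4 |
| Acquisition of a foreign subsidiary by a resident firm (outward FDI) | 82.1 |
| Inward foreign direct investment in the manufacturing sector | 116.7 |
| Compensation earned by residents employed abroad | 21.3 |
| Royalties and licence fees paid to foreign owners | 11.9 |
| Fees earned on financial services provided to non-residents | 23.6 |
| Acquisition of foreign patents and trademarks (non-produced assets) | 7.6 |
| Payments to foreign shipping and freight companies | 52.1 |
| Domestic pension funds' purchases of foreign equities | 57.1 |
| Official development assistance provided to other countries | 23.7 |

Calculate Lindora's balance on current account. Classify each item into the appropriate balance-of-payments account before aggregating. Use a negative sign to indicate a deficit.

-587.3

Goods: -337.8 - 165.5 = -503.3
Services: -52.1 - 11.9 + 23.6 = -40.4
Primary income: 21.3 + 23.4 - 64.6 = -19.9
Secondary income: -23.7
Current account = (-503.3) + (-40.4) + (-19.9) + (-23.7) = -587.3
(Excluded from the current account — financial account: acquisition of a foreign subsidiary by a resident firm (outward FDI) 82.1, inward foreign direct investment in the manufacturing sector 116.7, domestic pension funds' purchases of foreign equities 57.1; capital account: acquisition of foreign patents and trademarks (non-produced assets) 7.6.)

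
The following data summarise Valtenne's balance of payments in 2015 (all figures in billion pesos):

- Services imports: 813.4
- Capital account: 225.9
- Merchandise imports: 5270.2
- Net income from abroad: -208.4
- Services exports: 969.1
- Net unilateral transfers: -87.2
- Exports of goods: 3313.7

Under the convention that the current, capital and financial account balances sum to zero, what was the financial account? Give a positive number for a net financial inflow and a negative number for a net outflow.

Goods balance = 3313.7 - 5270.2 = -1956.5
Services balance = 969.1 - 813.4 = 155.7
Trade balance (goods + services) = -1956.5 + 155.7 = -1800.8
Net primary income = -208.4
Net secondary income = -87.2
Current account = -1800.8 + (-208.4) + (-87.2) = -2096.4
Financial account = -(-2096.4 + 225.9) = 1870.5

1870.5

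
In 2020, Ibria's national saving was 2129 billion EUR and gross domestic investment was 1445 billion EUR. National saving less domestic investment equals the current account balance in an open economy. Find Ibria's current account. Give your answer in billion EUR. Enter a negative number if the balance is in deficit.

684

S - I = CA (net lending to the rest of the world).
CA = S - I = 2129 - 1445 = 684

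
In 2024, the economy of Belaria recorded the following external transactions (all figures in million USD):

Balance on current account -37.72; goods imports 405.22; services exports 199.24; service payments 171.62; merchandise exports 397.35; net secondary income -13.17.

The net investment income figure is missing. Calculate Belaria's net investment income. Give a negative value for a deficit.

-44.30

Current account = goods balance + services balance + net primary income + net secondary income
Sum of the known components = 6.58
Net investment income = CA - (known components) = -37.72 - 6.58 = -44.30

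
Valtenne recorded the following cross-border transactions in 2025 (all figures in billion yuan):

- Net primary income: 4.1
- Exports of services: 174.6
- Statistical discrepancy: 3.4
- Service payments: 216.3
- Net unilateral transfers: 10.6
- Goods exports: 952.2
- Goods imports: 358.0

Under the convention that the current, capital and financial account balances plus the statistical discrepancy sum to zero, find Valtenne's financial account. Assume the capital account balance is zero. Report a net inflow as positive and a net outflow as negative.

Goods balance = 952.2 - 358.0 = 594.2
Services balance = 174.6 - 216.3 = -41.7
Trade balance (goods + services) = 594.2 + (-41.7) = 552.5
Net primary income = 4.1
Net secondary income = 10.6
Current account = 552.5 + 4.1 + 10.6 = 567.2
Financial account = -(567.2 + 3.4) = -570.6

-570.6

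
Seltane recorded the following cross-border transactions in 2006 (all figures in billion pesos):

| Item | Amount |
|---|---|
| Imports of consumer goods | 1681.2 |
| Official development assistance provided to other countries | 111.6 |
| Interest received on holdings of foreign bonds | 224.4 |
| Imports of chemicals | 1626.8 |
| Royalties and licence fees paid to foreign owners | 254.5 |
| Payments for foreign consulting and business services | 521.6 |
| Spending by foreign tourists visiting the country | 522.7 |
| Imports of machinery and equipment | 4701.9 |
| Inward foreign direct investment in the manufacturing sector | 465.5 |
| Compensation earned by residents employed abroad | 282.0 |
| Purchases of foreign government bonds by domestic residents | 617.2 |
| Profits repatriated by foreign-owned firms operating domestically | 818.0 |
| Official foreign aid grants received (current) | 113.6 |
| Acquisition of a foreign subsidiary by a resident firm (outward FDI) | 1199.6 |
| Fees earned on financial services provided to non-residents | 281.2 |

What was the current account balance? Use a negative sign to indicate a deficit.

Goods: -1626.8 - 1681.2 - 4701.9 = -8009.9
Services: 522.7 - 254.5 - 521.6 + 281.2 = 27.8
Primary income: 282.0 - 818.0 + 224.4 = -311.6
Secondary income: 113.6 - 111.6 = 2.0
Current account = (-8009.9) + 27.8 + (-311.6) + 2.0 = -8291.7
(Excluded from the current account — financial account: inward foreign direct investment in the manufacturing sector 465.5, purchases of foreign government bonds by domestic residents 617.2, acquisition of a foreign subsidiary by a resident firm (outward FDI) 1199.6.)

-8291.7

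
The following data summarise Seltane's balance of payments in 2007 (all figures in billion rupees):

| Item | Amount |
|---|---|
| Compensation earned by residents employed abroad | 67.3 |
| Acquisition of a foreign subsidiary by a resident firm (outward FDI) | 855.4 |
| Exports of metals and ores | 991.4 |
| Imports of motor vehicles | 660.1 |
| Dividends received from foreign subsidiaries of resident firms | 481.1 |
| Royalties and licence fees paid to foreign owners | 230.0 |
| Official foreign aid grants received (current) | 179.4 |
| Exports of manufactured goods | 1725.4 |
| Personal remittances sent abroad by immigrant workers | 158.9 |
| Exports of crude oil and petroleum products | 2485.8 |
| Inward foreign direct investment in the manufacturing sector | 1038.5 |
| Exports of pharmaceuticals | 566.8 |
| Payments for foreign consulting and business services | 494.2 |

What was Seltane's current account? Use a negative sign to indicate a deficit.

Goods: 566.8 + 991.4 + 1725.4 - 660.1 + 2485.8 = 5109.3
Services: -230.0 - 494.2 = -724.2
Primary income: 481.1 + 67.3 = 548.4
Secondary income: -158.9 + 179.4 = 20.5
Current account = 5109.3 + (-724.2) + 548.4 + 20.5 = 4954.0
(Excluded from the current account — financial account: acquisition of a foreign subsidiary by a resident firm (outward FDI) 855.4, inward foreign direct investment in the manufacturing sector 1038.5.)

4954.0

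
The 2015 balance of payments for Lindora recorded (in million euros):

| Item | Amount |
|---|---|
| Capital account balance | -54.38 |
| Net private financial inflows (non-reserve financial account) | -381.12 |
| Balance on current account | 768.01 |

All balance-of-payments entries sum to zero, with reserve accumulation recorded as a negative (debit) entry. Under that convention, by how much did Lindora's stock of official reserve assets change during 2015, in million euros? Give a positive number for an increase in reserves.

332.51

Official reserve transactions balance = -(768.01 + (-54.38) + (-381.12)) = -332.51
An accumulation of reserves is recorded as a debit (negative entry), so the change in the stock of reserves is the negative of that balance.
Change in official reserves = -(-332.51) = 332.51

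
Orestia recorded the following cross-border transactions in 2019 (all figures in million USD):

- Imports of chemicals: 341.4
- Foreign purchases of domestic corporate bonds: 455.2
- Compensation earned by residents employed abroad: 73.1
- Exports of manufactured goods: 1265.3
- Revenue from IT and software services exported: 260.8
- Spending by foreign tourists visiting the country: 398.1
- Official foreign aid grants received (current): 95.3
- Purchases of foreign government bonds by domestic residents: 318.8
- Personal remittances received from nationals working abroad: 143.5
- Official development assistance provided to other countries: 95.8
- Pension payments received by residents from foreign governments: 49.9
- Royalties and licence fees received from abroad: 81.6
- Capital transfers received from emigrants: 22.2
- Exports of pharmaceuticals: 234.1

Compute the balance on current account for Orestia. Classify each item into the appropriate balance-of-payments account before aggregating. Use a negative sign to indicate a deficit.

Goods: 234.1 - 341.4 + 1265.3 = 1158.0
Services: 260.8 + 81.6 + 398.1 = 740.5
Primary income: 73.1
Secondary income: -95.8 + 143.5 + 95.3 + 49.9 = 192.9
Current account = 1158.0 + 740.5 + 73.1 + 192.9 = 2164.5
(Excluded from the current account — financial account: foreign purchases of domestic corporate bonds 455.2, purchases of foreign government bonds by domestic residents 318.8; capital account: capital transfers received from emigrants 22.2.)

2164.5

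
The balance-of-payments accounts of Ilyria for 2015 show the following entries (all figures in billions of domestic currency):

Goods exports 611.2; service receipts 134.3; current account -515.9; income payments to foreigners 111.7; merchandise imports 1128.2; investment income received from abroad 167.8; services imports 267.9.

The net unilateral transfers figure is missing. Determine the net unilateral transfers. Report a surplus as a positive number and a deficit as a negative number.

78.6

Current account = goods balance + services balance + net primary income + net secondary income
Sum of the known components = -594.5
Net unilateral transfers = CA - (known components) = -515.9 - (-594.5) = 78.6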